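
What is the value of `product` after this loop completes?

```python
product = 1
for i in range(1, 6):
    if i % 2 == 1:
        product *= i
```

Product of odd numbers 1 to 5
`product` takes the values: 1 → 3 → 15

Answer: 15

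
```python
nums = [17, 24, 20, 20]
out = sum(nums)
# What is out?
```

Trace:
`nums = [17, 24, 20, 20]` → nums = [17, 24, 20, 20]
`out = sum(nums)` → out = 81
So out = 81

Answer: 81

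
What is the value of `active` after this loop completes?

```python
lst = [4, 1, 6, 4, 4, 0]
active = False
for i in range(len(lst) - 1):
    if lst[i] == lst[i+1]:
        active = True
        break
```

Check consecutive duplicates in [4, 1, 6, 4, 4, 0]
`active` takes the values: False → True

Answer: True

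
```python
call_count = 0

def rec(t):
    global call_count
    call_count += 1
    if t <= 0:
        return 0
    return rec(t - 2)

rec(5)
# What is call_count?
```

Linear recursion stepping by 2: 4 calls from t=5 down to ≤0.

Answer: 4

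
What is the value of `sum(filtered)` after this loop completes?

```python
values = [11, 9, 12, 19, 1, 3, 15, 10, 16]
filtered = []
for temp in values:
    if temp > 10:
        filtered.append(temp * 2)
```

Sum of doubled values > 10
`filtered` takes the values: [] → [22] → [22, 24] → [22, 24, 38] → [22, 24, 38, 30] → [22, 24, 38, 30, 32]
So `sum(filtered)` = 146

Answer: 146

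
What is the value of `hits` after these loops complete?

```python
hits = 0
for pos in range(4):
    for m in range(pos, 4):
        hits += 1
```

Upper triangle: 4 + 3 + ... + 1
`hits` takes the values: 0 → 1 → 2 → 3 → 4 → 5 → 6 → 7 → 8 → 9 → 10

Answer: 10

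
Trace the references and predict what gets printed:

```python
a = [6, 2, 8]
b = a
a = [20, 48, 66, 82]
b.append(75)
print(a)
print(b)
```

Key concept: rebinding vs mutation: a is rebound to a new list, b still points at the original.
Step by step:
`a = [6, 2, 8]` → a = [6, 2, 8]
`b = a` → b = [6, 2, 8] (same object as a)
`a = [20, 48, 66, 82]` → a = [20, 48, 66, 82]
`b.append(75)` → b = [6, 2, 8, 75]
`print(a)` → prints [20, 48, 66, 82]
`print(b)` → prints [6, 2, 8, 75]

Answer:
[20, 48, 66, 82]
[6, 2, 8, 75]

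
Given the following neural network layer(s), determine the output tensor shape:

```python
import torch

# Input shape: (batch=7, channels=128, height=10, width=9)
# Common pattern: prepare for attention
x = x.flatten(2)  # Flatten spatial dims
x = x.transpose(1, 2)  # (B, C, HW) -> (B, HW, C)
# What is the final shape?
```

Input: (7, 128, 10, 9) -> after flatten(2): (7, 128, 90) -> Output: (7, 90, 128)

Answer: (7, 90, 128)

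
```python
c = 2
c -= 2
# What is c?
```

Trace:
`c = 2` → c = 2
`c -= 2` → c = 0
So c = 0

Answer: 0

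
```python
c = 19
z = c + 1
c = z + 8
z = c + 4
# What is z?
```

Trace:
`c = 19` → c = 19
`z = c + 1` → z = 20
`c = z + 8` → c = 28
`z = c + 4` → z = 32
So z = 32

Answer: 32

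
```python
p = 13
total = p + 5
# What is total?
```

Trace:
`p = 13` → p = 13
`total = p + 5` → total = 18
So total = 18

Answer: 18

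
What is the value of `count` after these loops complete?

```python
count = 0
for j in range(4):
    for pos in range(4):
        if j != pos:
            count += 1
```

4² - 4 (exclude diagonal)
`count` takes the values: 0 → 1 → 2 → 3 → 4 → 5 → 6 → 7 → 8 → 9 → 10 → 11 → 12

Answer: 12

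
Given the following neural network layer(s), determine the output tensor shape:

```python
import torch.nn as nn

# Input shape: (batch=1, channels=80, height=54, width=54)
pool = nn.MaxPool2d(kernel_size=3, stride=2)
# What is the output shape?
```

Input: (1, 80, 54, 54) -> Output: (1, 80, 26, 26)

Answer: (1, 80, 26, 26)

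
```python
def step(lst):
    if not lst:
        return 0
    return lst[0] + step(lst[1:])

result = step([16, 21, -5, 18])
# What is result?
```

16 + 21 + (-5) + 18 + 0 = 50

Answer: 50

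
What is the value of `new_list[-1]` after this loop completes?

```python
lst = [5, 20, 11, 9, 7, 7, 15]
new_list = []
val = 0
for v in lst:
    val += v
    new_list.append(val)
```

Cumulative sum ends at 74
`new_list` takes the values: [] → [5] → [5, 25] → [5, 25, 36] → [5, 25, 36, 45] → [5, 25, 36, 45, 52] → [5, 25, 36, 45, 52, 59] → [5, 25, 36, 45, 52, 59, 74]
So `new_list[-1]` = 74

Answer: 74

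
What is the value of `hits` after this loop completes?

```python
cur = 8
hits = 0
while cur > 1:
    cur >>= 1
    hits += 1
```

Count right shifts until 1
`hits` takes the values: 0 → 1 → 2 → 3

Answer: 3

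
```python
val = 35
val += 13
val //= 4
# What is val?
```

Trace:
`val = 35` → val = 35
`val += 13` → val = 48
`val //= 4` → val = 12
So val = 12

Answer: 12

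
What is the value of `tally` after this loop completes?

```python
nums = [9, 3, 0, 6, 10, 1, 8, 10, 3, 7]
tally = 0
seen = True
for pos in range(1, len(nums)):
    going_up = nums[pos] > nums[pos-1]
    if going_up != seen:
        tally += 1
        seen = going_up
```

Count direction changes in [9, 3, 0, 6, 10, 1, 8, 10, 3, 7]
`tally` takes the values: 0 → 1 → 2 → 3 → 4 → 5 → 6

Answer: 6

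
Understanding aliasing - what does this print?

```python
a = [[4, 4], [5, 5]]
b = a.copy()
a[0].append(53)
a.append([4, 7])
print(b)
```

Key concept: shallow copy with nested lists.
Step by step:
`a = [[4, 4], [5, 5]]` → a = [[4, 4], [5, 5]]
`b = a.copy()` → b = [[4, 4], [5, 5]]
`a[0].append(53)` → a = [[4, 4, 53], [5, 5]]; b = [[4, 4, 53], [5, 5]]
`a.append([4, 7])` → a = [[4, 4, 53], [5, 5], [4, 7]]
`print(b)` → prints [[4, 4, 53], [5, 5]]

Answer: [[4, 4, 53], [5, 5]]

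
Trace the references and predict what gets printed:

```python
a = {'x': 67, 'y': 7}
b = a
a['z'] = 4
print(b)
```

Key concept: dict aliasing.
Step by step:
`a = {'x': 67, 'y': 7}` → a = {'x': 67, 'y': 7}
`b = a` → b = {'x': 67, 'y': 7} (same object as a)
`a['z'] = 4` → a = {'x': 67, 'y': 7, 'z': 4} (same object as b); b = {'x': 67, 'y': 7, 'z': 4} (same object as a)
`print(b)` → prints {'x': 67, 'y': 7, 'z': 4}

Answer: {'x': 67, 'y': 7, 'z': 4}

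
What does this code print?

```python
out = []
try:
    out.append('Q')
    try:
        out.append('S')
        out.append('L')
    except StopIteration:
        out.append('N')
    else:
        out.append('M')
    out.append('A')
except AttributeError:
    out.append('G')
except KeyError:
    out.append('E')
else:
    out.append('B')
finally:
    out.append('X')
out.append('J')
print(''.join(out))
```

Execution trace: 'Q' (try body) → 'S' (inner try body) → 'L' (inner try body, no exception) → 'M' (inner else) → 'A' (try body, no exception) → 'B' (else) → 'X' (finally) → 'J' (after the try/except). Output: QSLMABXJ

Answer: QSLMABXJ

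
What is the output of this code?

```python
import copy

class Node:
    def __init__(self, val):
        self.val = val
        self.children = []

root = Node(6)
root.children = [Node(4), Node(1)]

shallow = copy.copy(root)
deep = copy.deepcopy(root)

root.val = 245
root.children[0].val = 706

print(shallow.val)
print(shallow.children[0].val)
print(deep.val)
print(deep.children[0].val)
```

Key concept: deep copy with custom objects.
Step by step:
`root = Node(6)` → root = Node(val=6, children=[])
`root.children = [Node(4), Node(1)]` → root = Node(val=6, children=[Node(val=4, children=[]), Node(val=1, children=[])])
`shallow = copy.copy(root)` → shallow = Node(val=6, children=[Node(val=4, children=[]), Node(val=1, children=[])])
`deep = copy.deepcopy(root)` → deep = Node(val=6, children=[Node(val=4, children=[]), Node(val=1, children=[])])
`root.val = 245` → root = Node(val=245, children=[Node(val=4, children=[]), Node(val=1, children=[])])
`root.children[0].val = 706` → root = Node(val=245, children=[Node(val=706, children=[]), Node(val=1, children=[])]); shallow = Node(val=6, children=[Node(val=706, children=[]), Node(val=1, children=[])])
`print(shallow.val)` → prints 6
`print(shallow.children[0].val)` → prints 706
`print(deep.val)` → prints 6
`print(deep.children[0].val)` → prints 4

Answer:
6
706
6
4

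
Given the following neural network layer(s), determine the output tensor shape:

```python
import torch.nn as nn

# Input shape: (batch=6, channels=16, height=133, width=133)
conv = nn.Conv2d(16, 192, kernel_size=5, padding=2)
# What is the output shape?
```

Input: (6, 16, 133, 133) -> Output: (6, 192, 133, 133)

Answer: (6, 192, 133, 133)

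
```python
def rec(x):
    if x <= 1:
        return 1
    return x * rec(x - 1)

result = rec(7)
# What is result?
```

rec(7) = 7 * 6 * 5 * 4 * 3 * 2 * 1 = 5040

Answer: 5040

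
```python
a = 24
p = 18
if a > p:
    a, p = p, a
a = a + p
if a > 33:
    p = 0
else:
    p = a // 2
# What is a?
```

Trace:
`a = 24` → a = 24
`p = 18` → p = 18
`if a > p: ...` → a > p is True → a = 18; p = 24
`a = a + p` → a = 42
`if a > 33: ...` → a > 33 is True → p = 0
So a = 42

Answer: 42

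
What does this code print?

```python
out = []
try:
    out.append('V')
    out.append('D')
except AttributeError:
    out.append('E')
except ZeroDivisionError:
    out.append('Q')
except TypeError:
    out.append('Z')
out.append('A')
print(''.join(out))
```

Execution trace: 'V' (try body) → 'D' (try body, no exception) → 'A' (after the try/except). Output: VDA

Answer: VDA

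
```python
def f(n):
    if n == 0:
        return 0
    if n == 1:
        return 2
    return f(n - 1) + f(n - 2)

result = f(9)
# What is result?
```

Build up from base cases: f(0)=0, f(1)=2, f(2)=2, f(3)=4, f(4)=6, f(5)=10, f(6)=16, ..., f(9)=68

Answer: 68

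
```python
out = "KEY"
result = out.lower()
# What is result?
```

Trace:
`out = "KEY"` → out = 'KEY'
`result = out.lower()` → result = 'key'
So result = 'key'

Answer: 'key'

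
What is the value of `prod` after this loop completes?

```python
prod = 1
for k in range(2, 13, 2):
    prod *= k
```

Product of even numbers 2 to 12
`prod` takes the values: 1 → 2 → 8 → 48 → 384 → 3840 → 46080

Answer: 46080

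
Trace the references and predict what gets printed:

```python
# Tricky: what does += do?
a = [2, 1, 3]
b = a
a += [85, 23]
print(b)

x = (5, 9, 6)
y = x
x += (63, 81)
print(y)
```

Key concept: += behavior differs for mutable vs immutable.
Step by step:
`a = [2, 1, 3]` → a = [2, 1, 3]
`b = a` → b = [2, 1, 3] (same object as a)
`a += [85, 23]` → a = [2, 1, 3, 85, 23] (same object as b); b = [2, 1, 3, 85, 23] (same object as a)
`print(b)` → prints [2, 1, 3, 85, 23]
`x = (5, 9, 6)` → x = (5, 9, 6)
`y = x` → y = (5, 9, 6)
`x += (63, 81)` → x = (5, 9, 6, 63, 81)
`print(y)` → prints (5, 9, 6)

Answer:
[2, 1, 3, 85, 23]
(5, 9, 6)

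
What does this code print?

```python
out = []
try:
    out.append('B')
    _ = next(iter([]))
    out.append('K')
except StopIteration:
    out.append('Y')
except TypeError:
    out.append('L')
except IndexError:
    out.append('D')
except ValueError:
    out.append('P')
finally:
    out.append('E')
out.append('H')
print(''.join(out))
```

Execution trace: 'B' (try body) → 'Y' (except StopIteration) → 'E' (finally) → 'H' (after the try/except). Output: BYEH

Answer: BYEH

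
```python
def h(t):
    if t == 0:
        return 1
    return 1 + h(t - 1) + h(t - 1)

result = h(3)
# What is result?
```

h(t) = 1 + 2·h(t-1), h(0)=1. Closed form: (1+1)·2^3 - 1 = 15.

Answer: 15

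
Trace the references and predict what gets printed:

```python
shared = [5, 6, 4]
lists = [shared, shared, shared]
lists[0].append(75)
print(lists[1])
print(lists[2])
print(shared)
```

Key concept: list of same reference.
Step by step:
`shared = [5, 6, 4]` → shared = [5, 6, 4]
`lists = [shared, shared, shared]` → lists = [[5, 6, 4], [5, 6, 4], [5, 6, 4]]
`lists[0].append(75)` → shared = [5, 6, 4, 75]; lists = [[5, 6, 4, 75], [5, 6, 4, 75], [5, 6, 4, 75]]
`print(lists[1])` → prints [5, 6, 4, 75]
`print(lists[2])` → prints [5, 6, 4, 75]
`print(shared)` → prints [5, 6, 4, 75]

Answer:
[5, 6, 4, 75]
[5, 6, 4, 75]
[5, 6, 4, 75]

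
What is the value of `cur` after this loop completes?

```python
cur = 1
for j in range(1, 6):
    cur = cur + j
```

Start at 1, add 1 through 5
`cur` takes the values: 1 → 2 → 4 → 7 → 11 → 16

Answer: 16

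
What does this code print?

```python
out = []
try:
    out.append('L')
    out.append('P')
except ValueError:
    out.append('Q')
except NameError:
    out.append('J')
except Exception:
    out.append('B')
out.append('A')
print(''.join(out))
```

Execution trace: 'L' (try body) → 'P' (try body, no exception) → 'A' (after the try/except). Output: LPA

Answer: LPA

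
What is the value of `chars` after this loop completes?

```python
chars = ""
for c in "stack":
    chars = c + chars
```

Reverse 'stack'
`chars` takes the values: "" → "s" → "ts" → "ats" → "cats" → "kcats"

Answer: "kcats"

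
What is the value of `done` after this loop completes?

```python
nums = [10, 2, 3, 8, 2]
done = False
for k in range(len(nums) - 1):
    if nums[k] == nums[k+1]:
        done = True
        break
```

Check consecutive duplicates in [10, 2, 3, 8, 2]
`done` takes the values: False

Answer: False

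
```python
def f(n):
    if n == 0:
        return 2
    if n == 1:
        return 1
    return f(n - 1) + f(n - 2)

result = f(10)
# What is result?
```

Build up from base cases: f(0)=2, f(1)=1, f(2)=3, f(3)=4, f(4)=7, f(5)=11, f(6)=18, ..., f(10)=123

Answer: 123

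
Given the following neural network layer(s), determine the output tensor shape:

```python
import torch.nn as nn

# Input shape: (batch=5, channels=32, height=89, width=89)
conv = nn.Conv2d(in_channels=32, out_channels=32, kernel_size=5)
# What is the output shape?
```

Input: (5, 32, 89, 89) -> Output: (5, 32, 85, 85)

Answer: (5, 32, 85, 85)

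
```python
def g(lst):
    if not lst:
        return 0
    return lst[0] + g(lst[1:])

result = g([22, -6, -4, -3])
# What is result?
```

22 + (-6) + (-4) + (-3) + 0 = 9

Answer: 9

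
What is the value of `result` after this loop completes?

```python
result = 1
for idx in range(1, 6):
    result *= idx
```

5! = 120
`result` takes the values: 1 → 2 → 6 → 24 → 120

Answer: 120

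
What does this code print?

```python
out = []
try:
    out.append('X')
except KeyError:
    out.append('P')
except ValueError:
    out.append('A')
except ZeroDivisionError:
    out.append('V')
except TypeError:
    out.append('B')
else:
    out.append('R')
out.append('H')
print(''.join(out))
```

Execution trace: 'X' (try body, no exception) → 'R' (else) → 'H' (after the try/except). Output: XRH

Answer: XRH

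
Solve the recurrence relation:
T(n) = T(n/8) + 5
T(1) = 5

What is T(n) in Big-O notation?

Each step divides n by 8 and adds 5. After log_8(n) steps we reach T(1)=5. So T(n) = 5·log_8(n) + 5 = O(log n).

Answer: O(log n)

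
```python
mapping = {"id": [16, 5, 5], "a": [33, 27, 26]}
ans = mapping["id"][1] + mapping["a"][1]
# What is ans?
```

Trace:
`mapping = {"id": [16, 5, 5], "a": [33, 27, 26]}` → mapping = {'id': [16, 5, 5], 'a': [33, 27, 26]}
`ans = mapping["id"][1] + mapping["a"][1]` → ans = 32
So ans = 32

Answer: 32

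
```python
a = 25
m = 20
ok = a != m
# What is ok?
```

Trace:
`a = 25` → a = 25
`m = 20` → m = 20
`ok = a != m` → ok = True
So ok = True

Answer: True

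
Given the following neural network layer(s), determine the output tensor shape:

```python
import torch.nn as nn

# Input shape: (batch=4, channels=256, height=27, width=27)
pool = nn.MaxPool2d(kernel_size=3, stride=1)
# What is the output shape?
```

Input: (4, 256, 27, 27) -> Output: (4, 256, 25, 25)

Answer: (4, 256, 25, 25)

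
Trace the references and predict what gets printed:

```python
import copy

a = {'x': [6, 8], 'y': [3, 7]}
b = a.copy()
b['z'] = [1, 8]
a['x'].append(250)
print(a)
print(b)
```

Key concept: shallow copy of dict with mutable values.
Step by step:
`a = {'x': [6, 8], 'y': [3, 7]}` → a = {'x': [6, 8], 'y': [3, 7]}
`b = a.copy()` → b = {'x': [6, 8], 'y': [3, 7]}
`b['z'] = [1, 8]` → b = {'x': [6, 8], 'y': [3, 7], 'z': [1, 8]}
`a['x'].append(250)` → a = {'x': [6, 8, 250], 'y': [3, 7]}; b = {'x': [6, 8, 250], 'y': [3, 7], 'z': [1, 8]}
`print(a)` → prints {'x': [6, 8, 250], 'y': [3, 7]}
`print(b)` → prints {'x': [6, 8, 250], 'y': [3, 7], 'z': [1, 8]}

Answer:
{'x': [6, 8, 250], 'y': [3, 7]}
{'x': [6, 8, 250], 'y': [3, 7], 'z': [1, 8]}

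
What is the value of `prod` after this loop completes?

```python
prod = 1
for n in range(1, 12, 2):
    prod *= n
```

Product of 1, 3, 5, ... up to 11
`prod` takes the values: 1 → 3 → 15 → 105 → 945 → 10395

Answer: 10395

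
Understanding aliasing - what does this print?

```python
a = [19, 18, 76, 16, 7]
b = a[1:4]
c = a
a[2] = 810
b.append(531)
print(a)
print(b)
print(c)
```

Key concept: slice vs alias.
Step by step:
`a = [19, 18, 76, 16, 7]` → a = [19, 18, 76, 16, 7]
`b = a[1:4]` → b = [18, 76, 16]
`c = a` → c = [19, 18, 76, 16, 7] (same object as a)
`a[2] = 810` → a = [19, 18, 810, 16, 7] (same object as c); c = [19, 18, 810, 16, 7] (same object as a)
`b.append(531)` → b = [18, 76, 16, 531]
`print(a)` → prints [19, 18, 810, 16, 7]
`print(b)` → prints [18, 76, 16, 531]
`print(c)` → prints [19, 18, 810, 16, 7]

Answer:
[19, 18, 810, 16, 7]
[18, 76, 16, 531]
[19, 18, 810, 16, 7]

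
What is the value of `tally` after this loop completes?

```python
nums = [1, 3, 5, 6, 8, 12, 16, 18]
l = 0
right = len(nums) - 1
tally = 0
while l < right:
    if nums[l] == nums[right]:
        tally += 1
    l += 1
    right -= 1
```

Count matching pairs from ends
`tally` takes the values: 0

Answer: 0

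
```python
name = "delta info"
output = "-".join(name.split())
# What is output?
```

Trace:
`name = "delta info"` → name = 'delta info'
`output = "-".join(name.split())` → output = 'delta-info'
So output = 'delta-info'

Answer: 'delta-info'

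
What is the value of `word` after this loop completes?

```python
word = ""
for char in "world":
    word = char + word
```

Reverse 'world'
`word` takes the values: "" → "w" → "ow" → "row" → "lrow" → "dlrow"

Answer: "dlrow"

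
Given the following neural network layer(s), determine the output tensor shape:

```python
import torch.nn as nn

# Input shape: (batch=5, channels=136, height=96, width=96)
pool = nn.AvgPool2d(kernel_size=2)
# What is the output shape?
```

Input: (5, 136, 96, 96) -> Output: (5, 136, 48, 48)

Answer: (5, 136, 48, 48)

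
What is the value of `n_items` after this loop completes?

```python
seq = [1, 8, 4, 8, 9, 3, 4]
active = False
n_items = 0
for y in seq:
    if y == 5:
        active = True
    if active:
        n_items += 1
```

Count elements after first 5 in [1, 8, 4, 8, 9, 3, 4]
`n_items` takes the values: 0

Answer: 0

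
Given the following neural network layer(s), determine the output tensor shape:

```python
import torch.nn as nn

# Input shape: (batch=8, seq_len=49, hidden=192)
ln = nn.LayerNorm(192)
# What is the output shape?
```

Input: (8, 49, 192) -> Output: (8, 49, 192)

Answer: (8, 49, 192)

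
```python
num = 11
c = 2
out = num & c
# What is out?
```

Trace:
`num = 11` → num = 11
`c = 2` → c = 2
`out = num & c` → out = 2
So out = 2

Answer: 2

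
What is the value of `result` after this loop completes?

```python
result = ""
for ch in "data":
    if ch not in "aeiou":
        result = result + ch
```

Remove vowels from 'data'
`result` takes the values: "" → "d" → "dt"

Answer: "dt"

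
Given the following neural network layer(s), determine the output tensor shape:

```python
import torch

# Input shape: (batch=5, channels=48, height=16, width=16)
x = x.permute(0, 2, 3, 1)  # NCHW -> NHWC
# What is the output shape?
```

Input: (5, 48, 16, 16) -> Output: (5, 16, 16, 48)

Answer: (5, 16, 16, 48)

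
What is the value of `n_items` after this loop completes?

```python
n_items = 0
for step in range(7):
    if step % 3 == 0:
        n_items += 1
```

Count numbers divisible by 3 in range(7)
`n_items` takes the values: 0 → 1 → 2 → 3

Answer: 3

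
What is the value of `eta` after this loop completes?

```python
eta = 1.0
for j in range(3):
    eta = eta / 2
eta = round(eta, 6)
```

Halving LR 3 times: 1 / 2^3
`eta` takes the values: 1.0 → 0.5 → 0.25 → 0.125

Answer: 0.125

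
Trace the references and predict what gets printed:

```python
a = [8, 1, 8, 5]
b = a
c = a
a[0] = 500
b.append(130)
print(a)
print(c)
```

Key concept: multiple aliases.
Step by step:
`a = [8, 1, 8, 5]` → a = [8, 1, 8, 5]
`b = a` → b = [8, 1, 8, 5] (same object as a)
`c = a` → c = [8, 1, 8, 5] (same object as a, b)
`a[0] = 500` → a = [500, 1, 8, 5] (same object as b, c); b = [500, 1, 8, 5] (same object as a, c); c = [500, 1, 8, 5] (same object as a, b)
`b.append(130)` → a = [500, 1, 8, 5, 130] (same object as b, c); b = [500, 1, 8, 5, 130] (same object as a, c); c = [500, 1, 8, 5, 130] (same object as a, b)
`print(a)` → prints [500, 1, 8, 5, 130]
`print(c)` → prints [500, 1, 8, 5, 130]

Answer:
[500, 1, 8, 5, 130]
[500, 1, 8, 5, 130]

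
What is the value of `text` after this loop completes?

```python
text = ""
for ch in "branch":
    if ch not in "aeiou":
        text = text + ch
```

Remove vowels from 'branch'
`text` takes the values: "" → "b" → "br" → "brn" → "brnc" → "brnch"

Answer: "brnch"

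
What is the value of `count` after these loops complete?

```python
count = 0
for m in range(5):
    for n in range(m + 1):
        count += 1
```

Triangle: 1 + 2 + ... + 5
`count` takes the values: 0 → 1 → 2 → 3 → 4 → 5 → 6 → 7 → 8 → 9 → 10 → 11 → 12 → 13 → 14 → 15

Answer: 15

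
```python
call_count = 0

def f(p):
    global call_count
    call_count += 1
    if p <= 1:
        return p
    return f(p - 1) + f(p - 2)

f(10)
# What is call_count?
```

Calls(p) = 1 + Calls(p-1) + Calls(p-2); Calls(0)=Calls(1)=1. For p=10 this gives 177.

Answer: 177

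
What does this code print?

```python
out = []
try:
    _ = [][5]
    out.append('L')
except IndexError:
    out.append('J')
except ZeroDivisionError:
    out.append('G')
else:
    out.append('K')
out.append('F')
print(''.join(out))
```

Execution trace: 'J' (except IndexError) → 'F' (after the try/except). Output: JF

Answer: JF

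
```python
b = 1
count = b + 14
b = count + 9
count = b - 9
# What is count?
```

Trace:
`b = 1` → b = 1
`count = b + 14` → count = 15
`b = count + 9` → b = 24
`count = b - 9` → count = 15
So count = 15

Answer: 15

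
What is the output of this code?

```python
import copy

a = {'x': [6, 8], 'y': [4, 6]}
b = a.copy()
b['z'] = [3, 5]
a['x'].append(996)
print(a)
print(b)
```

Key concept: shallow copy of dict with mutable values.
Step by step:
`a = {'x': [6, 8], 'y': [4, 6]}` → a = {'x': [6, 8], 'y': [4, 6]}
`b = a.copy()` → b = {'x': [6, 8], 'y': [4, 6]}
`b['z'] = [3, 5]` → b = {'x': [6, 8], 'y': [4, 6], 'z': [3, 5]}
`a['x'].append(996)` → a = {'x': [6, 8, 996], 'y': [4, 6]}; b = {'x': [6, 8, 996], 'y': [4, 6], 'z': [3, 5]}
`print(a)` → prints {'x': [6, 8, 996], 'y': [4, 6]}
`print(b)` → prints {'x': [6, 8, 996], 'y': [4, 6], 'z': [3, 5]}

Answer:
{'x': [6, 8, 996], 'y': [4, 6]}
{'x': [6, 8, 996], 'y': [4, 6], 'z': [3, 5]}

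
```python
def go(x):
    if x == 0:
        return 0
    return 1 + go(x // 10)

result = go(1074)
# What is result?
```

Count of digits of 1074: 4

Answer: 4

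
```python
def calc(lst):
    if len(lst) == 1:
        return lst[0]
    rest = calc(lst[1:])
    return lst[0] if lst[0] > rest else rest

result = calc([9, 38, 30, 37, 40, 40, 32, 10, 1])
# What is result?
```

Recursive max over [9, 38, 30, 37, 40, 40, 32, 10, 1] = 40

Answer: 40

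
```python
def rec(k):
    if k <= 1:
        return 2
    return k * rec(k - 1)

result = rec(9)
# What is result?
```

rec(9) = 9 * 8 * 7 * 6 * 5 * 4 * 3 * 2 * 2 = 725760

Answer: 725760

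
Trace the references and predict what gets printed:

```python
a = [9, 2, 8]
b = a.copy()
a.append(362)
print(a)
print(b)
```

Key concept: list.copy() creates independent copy.
Step by step:
`a = [9, 2, 8]` → a = [9, 2, 8]
`b = a.copy()` → b = [9, 2, 8]
`a.append(362)` → a = [9, 2, 8, 362]
`print(a)` → prints [9, 2, 8, 362]
`print(b)` → prints [9, 2, 8]

Answer:
[9, 2, 8, 362]
[9, 2, 8]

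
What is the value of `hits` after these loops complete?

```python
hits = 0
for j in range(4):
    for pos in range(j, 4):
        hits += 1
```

Upper triangle: 4 + 3 + ... + 1
`hits` takes the values: 0 → 1 → 2 → 3 → 4 → 5 → 6 → 7 → 8 → 9 → 10

Answer: 10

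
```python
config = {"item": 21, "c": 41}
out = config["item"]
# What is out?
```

Trace:
`config = {"item": 21, "c": 41}` → config = {'item': 21, 'c': 41}
`out = config["item"]` → out = 21
So out = 21

Answer: 21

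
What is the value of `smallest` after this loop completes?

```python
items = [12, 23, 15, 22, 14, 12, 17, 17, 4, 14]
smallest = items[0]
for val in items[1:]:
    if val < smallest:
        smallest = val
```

Minimum of [12, 23, 15, 22, 14, 12, 17, 17, 4, 14]
`smallest` takes the values: 12 → 4

Answer: 4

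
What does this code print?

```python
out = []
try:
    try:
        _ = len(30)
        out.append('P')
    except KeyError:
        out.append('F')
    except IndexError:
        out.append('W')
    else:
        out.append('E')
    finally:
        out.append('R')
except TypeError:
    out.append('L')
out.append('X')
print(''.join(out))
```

Execution trace: 'R' (finally) → 'L' (outer except TypeError) → 'X' (after the try/except). Output: RLX

Answer: RLX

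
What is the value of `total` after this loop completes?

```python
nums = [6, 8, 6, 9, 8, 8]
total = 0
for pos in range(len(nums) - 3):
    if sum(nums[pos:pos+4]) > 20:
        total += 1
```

Count windows with sum > 20
`total` takes the values: 0 → 1 → 2 → 3

Answer: 3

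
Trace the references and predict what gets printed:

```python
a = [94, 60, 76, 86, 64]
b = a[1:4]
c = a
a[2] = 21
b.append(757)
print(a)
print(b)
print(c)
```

Key concept: slice vs alias.
Step by step:
`a = [94, 60, 76, 86, 64]` → a = [94, 60, 76, 86, 64]
`b = a[1:4]` → b = [60, 76, 86]
`c = a` → c = [94, 60, 76, 86, 64] (same object as a)
`a[2] = 21` → a = [94, 60, 21, 86, 64] (same object as c); c = [94, 60, 21, 86, 64] (same object as a)
`b.append(757)` → b = [60, 76, 86, 757]
`print(a)` → prints [94, 60, 21, 86, 64]
`print(b)` → prints [60, 76, 86, 757]
`print(c)` → prints [94, 60, 21, 86, 64]

Answer:
[94, 60, 21, 86, 64]
[60, 76, 86, 757]
[94, 60, 21, 86, 64]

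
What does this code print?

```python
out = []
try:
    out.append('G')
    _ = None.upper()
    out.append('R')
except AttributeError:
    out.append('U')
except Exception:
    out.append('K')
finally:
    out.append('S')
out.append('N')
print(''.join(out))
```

Execution trace: 'G' (try body) → 'U' (except AttributeError) → 'S' (finally) → 'N' (after the try/except). Output: GUSN

Answer: GUSN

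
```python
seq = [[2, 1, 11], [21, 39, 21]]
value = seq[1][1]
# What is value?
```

Trace:
`seq = [[2, 1, 11], [21, 39, 21]]` → seq = [[2, 1, 11], [21, 39, 21]]
`value = seq[1][1]` → value = 39
So value = 39

Answer: 39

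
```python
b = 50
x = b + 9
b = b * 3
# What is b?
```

Trace:
`b = 50` → b = 50
`x = b + 9` → x = 59
`b = b * 3` → b = 150
So b = 150

Answer: 150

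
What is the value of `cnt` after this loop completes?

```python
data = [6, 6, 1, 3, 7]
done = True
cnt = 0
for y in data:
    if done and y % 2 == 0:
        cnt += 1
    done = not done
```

Count even values at even positions
`cnt` takes the values: 0 → 1

Answer: 1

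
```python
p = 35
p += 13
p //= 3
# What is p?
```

Trace:
`p = 35` → p = 35
`p += 13` → p = 48
`p //= 3` → p = 16
So p = 16

Answer: 16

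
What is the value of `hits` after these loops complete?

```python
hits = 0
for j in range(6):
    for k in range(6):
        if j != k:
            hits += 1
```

6² - 6 (exclude diagonal)
`hits` takes the values: 0 → 1 → 2 → 3 → 4 → 5 → 6 → 7 → 8 → 9 → 10 → 11 → 12 → 13 → 14 → 15 → 16 → 17 → 18 → 19 → 20 → 21 → 22 → 23 → 24 → 25 → 26 → 27 → 28 → 29 → 30

Answer: 30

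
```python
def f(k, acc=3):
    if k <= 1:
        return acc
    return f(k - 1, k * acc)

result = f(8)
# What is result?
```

Accumulator trace (n, acc): (8, 3) -> (7, 24) -> (6, 168) -> (5, 1008) -> (4, 5040) -> (3, 20160) -> (2, 60480) -> (1, 120960) -> return 120960

Answer: 120960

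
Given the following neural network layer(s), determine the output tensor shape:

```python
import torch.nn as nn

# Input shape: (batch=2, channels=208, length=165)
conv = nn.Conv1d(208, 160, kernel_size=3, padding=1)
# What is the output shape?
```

Input: (2, 208, 165) -> Output: (2, 160, 165)

Answer: (2, 160, 165)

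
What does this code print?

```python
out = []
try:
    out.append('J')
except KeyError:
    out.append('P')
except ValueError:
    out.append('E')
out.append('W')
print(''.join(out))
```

Execution trace: 'J' (try body, no exception) → 'W' (after the try/except). Output: JW

Answer: JW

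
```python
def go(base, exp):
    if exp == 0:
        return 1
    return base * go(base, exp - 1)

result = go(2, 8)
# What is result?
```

go(2, 8) = 2 * 2 * 2 * 2 * 2 * 2 * 2 * 2 = 256

Answer: 256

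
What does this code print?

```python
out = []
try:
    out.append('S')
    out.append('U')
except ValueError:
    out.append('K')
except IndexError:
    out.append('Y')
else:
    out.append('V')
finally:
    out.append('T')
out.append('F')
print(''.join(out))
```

Execution trace: 'S' (try body) → 'U' (try body, no exception) → 'V' (else) → 'T' (finally) → 'F' (after the try/except). Output: SUVTF

Answer: SUVTF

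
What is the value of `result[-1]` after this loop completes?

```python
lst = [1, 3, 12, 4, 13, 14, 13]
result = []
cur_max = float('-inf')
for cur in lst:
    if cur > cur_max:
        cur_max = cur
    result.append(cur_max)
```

Running max ends at 14
`result` takes the values: [] → [1] → [1, 3] → [1, 3, 12] → [1, 3, 12, 12] → [1, 3, 12, 12, 13] → [1, 3, 12, 12, 13, 14] → [1, 3, 12, 12, 13, 14, 14]
So `result[-1]` = 14

Answer: 14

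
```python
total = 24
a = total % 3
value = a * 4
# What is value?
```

Trace:
`total = 24` → total = 24
`a = total % 3` → a = 0
`value = a * 4` → value = 0
So value = 0

Answer: 0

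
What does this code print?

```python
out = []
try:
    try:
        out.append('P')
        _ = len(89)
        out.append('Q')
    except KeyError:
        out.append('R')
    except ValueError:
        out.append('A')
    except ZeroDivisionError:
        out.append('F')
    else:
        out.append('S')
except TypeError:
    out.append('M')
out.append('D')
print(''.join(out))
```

Execution trace: 'P' (try body) → 'M' (outer except TypeError) → 'D' (after the try/except). Output: PMD

Answer: PMD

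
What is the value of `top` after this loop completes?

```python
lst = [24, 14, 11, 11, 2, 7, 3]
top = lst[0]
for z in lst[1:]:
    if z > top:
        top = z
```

Maximum of [24, 14, 11, 11, 2, 7, 3]
`top` takes the values: 24

Answer: 24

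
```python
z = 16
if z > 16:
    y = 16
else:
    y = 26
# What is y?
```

Trace:
`z = 16` → z = 16
`if z > 16: ...` → z > 16 is False, take else branch → y = 26
So y = 26

Answer: 26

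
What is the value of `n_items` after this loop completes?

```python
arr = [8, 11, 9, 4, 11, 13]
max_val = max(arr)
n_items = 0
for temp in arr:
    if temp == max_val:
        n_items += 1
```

Count of max value 13 in [8, 11, 9, 4, 11, 13]
`n_items` takes the values: 0 → 1

Answer: 1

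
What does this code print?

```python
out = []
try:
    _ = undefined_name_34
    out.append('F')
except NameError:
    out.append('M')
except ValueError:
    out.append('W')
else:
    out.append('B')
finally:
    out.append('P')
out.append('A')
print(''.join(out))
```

Execution trace: 'M' (except NameError) → 'P' (finally) → 'A' (after the try/except). Output: MPA

Answer: MPA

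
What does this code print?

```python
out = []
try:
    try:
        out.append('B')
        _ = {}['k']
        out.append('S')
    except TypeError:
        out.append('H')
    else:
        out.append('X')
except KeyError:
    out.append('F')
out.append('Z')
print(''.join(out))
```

Execution trace: 'B' (try body) → 'F' (outer except KeyError) → 'Z' (after the try/except). Output: BFZ

Answer: BFZ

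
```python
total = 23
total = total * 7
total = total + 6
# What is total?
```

Trace:
`total = 23` → total = 23
`total = total * 7` → total = 161
`total = total + 6` → total = 167
So total = 167

Answer: 167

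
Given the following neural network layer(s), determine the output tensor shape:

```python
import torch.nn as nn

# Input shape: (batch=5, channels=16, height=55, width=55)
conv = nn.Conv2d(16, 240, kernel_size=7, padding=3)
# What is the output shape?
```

Input: (5, 16, 55, 55) -> Output: (5, 240, 55, 55)

Answer: (5, 240, 55, 55)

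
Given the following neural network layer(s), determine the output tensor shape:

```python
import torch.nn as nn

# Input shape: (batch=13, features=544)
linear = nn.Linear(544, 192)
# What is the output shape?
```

Input: (13, 544) -> Output: (13, 192)

Answer: (13, 192)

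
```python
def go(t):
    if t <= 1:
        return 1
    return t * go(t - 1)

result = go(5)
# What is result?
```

go(5) = 5 * 4 * 3 * 2 * 1 = 120

Answer: 120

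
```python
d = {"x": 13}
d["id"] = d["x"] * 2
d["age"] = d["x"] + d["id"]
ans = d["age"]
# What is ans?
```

Trace:
`d = {"x": 13}` → d = {'x': 13}
`d["id"] = d["x"] * 2` → d = {'x': 13, 'id': 26}
`d["age"] = d["x"] + d["id"]` → d = {'x': 13, 'id': 26, 'age': 39}
`ans = d["age"]` → ans = 39
So ans = 39

Answer: 39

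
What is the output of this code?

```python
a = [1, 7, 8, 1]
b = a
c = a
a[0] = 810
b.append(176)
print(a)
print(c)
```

Key concept: multiple aliases.
Step by step:
`a = [1, 7, 8, 1]` → a = [1, 7, 8, 1]
`b = a` → b = [1, 7, 8, 1] (same object as a)
`c = a` → c = [1, 7, 8, 1] (same object as a, b)
`a[0] = 810` → a = [810, 7, 8, 1] (same object as b, c); b = [810, 7, 8, 1] (same object as a, c); c = [810, 7, 8, 1] (same object as a, b)
`b.append(176)` → a = [810, 7, 8, 1, 176] (same object as b, c); b = [810, 7, 8, 1, 176] (same object as a, c); c = [810, 7, 8, 1, 176] (same object as a, b)
`print(a)` → prints [810, 7, 8, 1, 176]
`print(c)` → prints [810, 7, 8, 1, 176]

Answer:
[810, 7, 8, 1, 176]
[810, 7, 8, 1, 176]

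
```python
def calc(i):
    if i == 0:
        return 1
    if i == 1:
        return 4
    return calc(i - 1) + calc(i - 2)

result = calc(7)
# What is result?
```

Build up from base cases: calc(0)=1, calc(1)=4, calc(2)=5, calc(3)=9, calc(4)=14, calc(5)=23, calc(6)=37, ..., calc(7)=60

Answer: 60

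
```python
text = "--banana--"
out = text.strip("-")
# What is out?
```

Trace:
`text = "--banana--"` → text = '--banana--'
`out = text.strip("-")` → out = 'banana'
So out = 'banana'

Answer: 'banana'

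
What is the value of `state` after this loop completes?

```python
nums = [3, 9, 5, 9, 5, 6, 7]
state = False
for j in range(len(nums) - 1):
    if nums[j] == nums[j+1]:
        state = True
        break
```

Check consecutive duplicates in [3, 9, 5, 9, 5, 6, 7]
`state` takes the values: False

Answer: False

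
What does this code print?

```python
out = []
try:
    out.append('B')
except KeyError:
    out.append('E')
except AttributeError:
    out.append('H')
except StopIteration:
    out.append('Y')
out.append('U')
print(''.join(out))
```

Execution trace: 'B' (try body, no exception) → 'U' (after the try/except). Output: BU

Answer: BU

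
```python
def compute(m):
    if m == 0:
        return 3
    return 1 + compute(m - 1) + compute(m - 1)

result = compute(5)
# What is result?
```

compute(m) = 1 + 2·compute(m-1), compute(0)=3. Closed form: (3+1)·2^5 - 1 = 127.

Answer: 127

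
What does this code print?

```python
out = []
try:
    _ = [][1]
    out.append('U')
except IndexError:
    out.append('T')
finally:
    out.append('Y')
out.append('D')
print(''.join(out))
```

Execution trace: 'T' (except IndexError) → 'Y' (finally) → 'D' (after the try/except). Output: TYD

Answer: TYD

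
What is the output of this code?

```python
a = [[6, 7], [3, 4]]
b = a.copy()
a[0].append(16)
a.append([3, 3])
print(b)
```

Key concept: shallow copy with nested lists.
Step by step:
`a = [[6, 7], [3, 4]]` → a = [[6, 7], [3, 4]]
`b = a.copy()` → b = [[6, 7], [3, 4]]
`a[0].append(16)` → a = [[6, 7, 16], [3, 4]]; b = [[6, 7, 16], [3, 4]]
`a.append([3, 3])` → a = [[6, 7, 16], [3, 4], [3, 3]]
`print(b)` → prints [[6, 7, 16], [3, 4]]

Answer: [[6, 7, 16], [3, 4]]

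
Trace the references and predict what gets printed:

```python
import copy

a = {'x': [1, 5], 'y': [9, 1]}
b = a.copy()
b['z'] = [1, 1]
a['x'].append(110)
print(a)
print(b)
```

Key concept: shallow copy of dict with mutable values.
Step by step:
`a = {'x': [1, 5], 'y': [9, 1]}` → a = {'x': [1, 5], 'y': [9, 1]}
`b = a.copy()` → b = {'x': [1, 5], 'y': [9, 1]}
`b['z'] = [1, 1]` → b = {'x': [1, 5], 'y': [9, 1], 'z': [1, 1]}
`a['x'].append(110)` → a = {'x': [1, 5, 110], 'y': [9, 1]}; b = {'x': [1, 5, 110], 'y': [9, 1], 'z': [1, 1]}
`print(a)` → prints {'x': [1, 5, 110], 'y': [9, 1]}
`print(b)` → prints {'x': [1, 5, 110], 'y': [9, 1], 'z': [1, 1]}

Answer:
{'x': [1, 5, 110], 'y': [9, 1]}
{'x': [1, 5, 110], 'y': [9, 1], 'z': [1, 1]}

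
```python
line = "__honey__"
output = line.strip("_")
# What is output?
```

Trace:
`line = "__honey__"` → line = '__honey__'
`output = line.strip("_")` → output = 'honey'
So output = 'honey'

Answer: 'honey'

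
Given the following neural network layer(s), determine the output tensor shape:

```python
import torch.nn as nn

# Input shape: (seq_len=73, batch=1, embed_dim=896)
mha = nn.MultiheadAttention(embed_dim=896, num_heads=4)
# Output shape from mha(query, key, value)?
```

Input: (73, 1, 896) -> Output: (73, 1, 896)

Answer: (73, 1, 896)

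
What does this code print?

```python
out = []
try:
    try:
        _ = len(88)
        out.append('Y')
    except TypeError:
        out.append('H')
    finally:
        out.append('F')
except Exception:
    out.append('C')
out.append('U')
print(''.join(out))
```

Execution trace: 'H' (inner except TypeError) → 'F' (inner finally) → 'U' (after the try/except). Output: HFU

Answer: HFU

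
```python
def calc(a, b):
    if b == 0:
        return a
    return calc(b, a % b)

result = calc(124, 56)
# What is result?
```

calc(124, 56) -> calc(56, 12) -> calc(12, 8) -> calc(8, 4) -> calc(4, 0) -> 4

Answer: 4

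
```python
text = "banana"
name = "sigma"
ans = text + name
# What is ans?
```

Trace:
`text = "banana"` → text = 'banana'
`name = "sigma"` → name = 'sigma'
`ans = text + name` → ans = 'bananasigma'
So ans = 'bananasigma'

Answer: 'bananasigma'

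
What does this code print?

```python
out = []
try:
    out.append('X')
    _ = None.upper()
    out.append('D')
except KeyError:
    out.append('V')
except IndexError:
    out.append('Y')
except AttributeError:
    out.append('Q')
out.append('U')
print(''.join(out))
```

Execution trace: 'X' (try body) → 'Q' (except AttributeError) → 'U' (after the try/except). Output: XQU

Answer: XQU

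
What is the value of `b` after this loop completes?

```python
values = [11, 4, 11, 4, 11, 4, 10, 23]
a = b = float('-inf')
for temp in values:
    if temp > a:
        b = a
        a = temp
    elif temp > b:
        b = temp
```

Second largest (with repeats) in [11, 4, 11, 4, 11, 4, 10, 23]
`b` takes the values: -inf → 4 → 11

Answer: 11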